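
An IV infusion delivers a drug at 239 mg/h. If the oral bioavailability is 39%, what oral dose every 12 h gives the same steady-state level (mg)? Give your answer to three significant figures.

To maintain the same Css, the systemic dosing rate must be unchanged: F·D/τ = infusion rate.
D = rate × τ / F = 239 × 12 / 0.39 = 7354 mg

7350 mg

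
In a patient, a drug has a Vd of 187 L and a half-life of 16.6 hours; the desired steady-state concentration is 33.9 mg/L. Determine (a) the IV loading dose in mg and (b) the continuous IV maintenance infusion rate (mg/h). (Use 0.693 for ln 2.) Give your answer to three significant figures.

LD = Vd × C = 187.0 × 33.9 = 6339 mg
CL = 0.693 × Vd / t½ = 0.693 × 187.0 / 16.6 = 7.807 L/h
Infusion rate = CL × Css = 7.807 × 33.9 = 264.7 mg/h

(a) 6340 mg; (b) 265 mg/h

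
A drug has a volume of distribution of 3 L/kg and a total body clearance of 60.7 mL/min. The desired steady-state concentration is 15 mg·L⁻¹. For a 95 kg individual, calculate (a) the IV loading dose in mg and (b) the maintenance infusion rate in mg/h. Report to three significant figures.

Vd = 3 L/kg × 95 kg = 285.0 L
Loading dose = Vd × C = 285.0 × 15 = 4275 mg
CL = 60.7 mL/min × 60/1000 = 3.642 L/h
Maintenance: replace elimination → rate = CL × Css = 3.642 × 15 = 54.63 mg/h

(a) 4280 mg; (b) 54.6 mg/h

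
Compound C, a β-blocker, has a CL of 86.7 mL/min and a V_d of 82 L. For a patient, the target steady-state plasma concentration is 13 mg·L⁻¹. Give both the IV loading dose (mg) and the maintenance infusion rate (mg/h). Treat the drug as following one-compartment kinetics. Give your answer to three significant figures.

LD = Vd · C_target = 82.00 × 13 = 1066 mg
CL = 86.7 mL/min × 60/1000 = 5.202 L/h
Infusion rate = 5.202 L/h × 13 mg/L = 67.63 mg/h

(a) 1070 mg; (b) 67.6 mg/h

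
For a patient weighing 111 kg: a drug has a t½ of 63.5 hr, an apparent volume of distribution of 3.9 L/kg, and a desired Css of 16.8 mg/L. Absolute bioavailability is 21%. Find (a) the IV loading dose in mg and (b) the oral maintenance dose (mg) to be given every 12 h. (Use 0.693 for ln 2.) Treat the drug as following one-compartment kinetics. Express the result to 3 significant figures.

Vd(total) = 111 kg × 3.9 L/kg = 432.9 L
LD = Vd × C = 432.9 × 16.8 = 7273 mg
CL = 0.693 × Vd / t½ = 0.693 × 432.9 / 63.5 = 4.724 L/h
D = CL × Css × τ / F = 4.724 × 16.8 × 12 / 0.21 = 4535 mg

(a) 7270 mg; (b) 4540 mg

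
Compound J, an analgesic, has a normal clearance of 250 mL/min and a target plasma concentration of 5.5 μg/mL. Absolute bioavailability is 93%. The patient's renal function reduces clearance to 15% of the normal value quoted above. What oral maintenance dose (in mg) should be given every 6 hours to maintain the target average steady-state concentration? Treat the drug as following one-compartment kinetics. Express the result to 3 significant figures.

79.8 mg

Convert clearance: 250 mL/min × 60 min/h ÷ 1000 mL/L = 15.00 L/h
Patient clearance = 0.15 × 15.00 = 2.250 L/h
At steady state, dose per interval replaces the amount cleared in that interval: F·D/τ = CL·Css.
D = CL × Css × τ / F = 2.250 × 5.5 × 6 / 0.93 = 79.84 mg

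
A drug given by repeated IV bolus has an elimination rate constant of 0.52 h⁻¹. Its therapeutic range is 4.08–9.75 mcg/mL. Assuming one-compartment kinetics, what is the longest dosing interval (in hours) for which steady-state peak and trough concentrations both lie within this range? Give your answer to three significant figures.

1.68 h

Between IV bolus doses, concentration decays as C = C₀·e^(−kτ), so C_peak/C_trough = e^(kτ).
τ_max = ln(C_peak/C_trough) / k = ln(9.75/4.08) / 0.5200 = 0.8712 / 0.5200 = 1.675 h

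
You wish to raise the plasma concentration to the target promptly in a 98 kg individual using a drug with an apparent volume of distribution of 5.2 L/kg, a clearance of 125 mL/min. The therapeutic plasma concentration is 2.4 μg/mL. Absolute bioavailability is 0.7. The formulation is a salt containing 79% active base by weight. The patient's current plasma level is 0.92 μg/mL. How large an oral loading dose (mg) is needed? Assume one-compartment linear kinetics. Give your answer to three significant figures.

1360 mg

Total Vd = 5.2 × 98 = 509.6 L
Concentration deficit ΔC = 2.4 − 0.92 = 1.480 mg/L
LD = Vd × ΔC / F / S = 509.6 × 1.480 / 0.7 / 0.79 = 1364 mg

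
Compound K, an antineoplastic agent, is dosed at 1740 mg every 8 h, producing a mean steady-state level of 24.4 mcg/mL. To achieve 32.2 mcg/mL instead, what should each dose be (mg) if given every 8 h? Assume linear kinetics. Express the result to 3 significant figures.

With linear kinetics, Css is proportional to dose rate (D/τ) at fixed clearance.
D₂ = D₁ × (Css,target / Css,current) = 1740 × 32.2/24.4 = 2296 mg

2300 mg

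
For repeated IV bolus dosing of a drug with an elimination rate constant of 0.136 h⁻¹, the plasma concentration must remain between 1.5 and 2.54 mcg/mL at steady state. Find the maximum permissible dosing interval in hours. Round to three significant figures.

3.87 h

Between IV bolus doses, concentration decays as C = C₀·e^(−kτ), so C_peak/C_trough = e^(kτ).
τ_max = ln(C_peak/C_trough) / k = ln(2.54/1.5) / 0.1360 = 0.5267 / 0.1360 = 3.873 h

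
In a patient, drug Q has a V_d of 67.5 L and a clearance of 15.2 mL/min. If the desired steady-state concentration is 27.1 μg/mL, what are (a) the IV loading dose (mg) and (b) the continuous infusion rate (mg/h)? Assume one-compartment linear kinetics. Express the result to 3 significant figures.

(a) 1830 mg; (b) 24.7 mg/h

Loading: fill Vd to C_target → 67.50 L × 27.1 mg/L = 1829 mg
CL = 15.2 mL/min × 60/1000 = 0.9120 L/h
Infusion rate = 0.9120 L/h × 27.1 mg/L = 24.72 mg/h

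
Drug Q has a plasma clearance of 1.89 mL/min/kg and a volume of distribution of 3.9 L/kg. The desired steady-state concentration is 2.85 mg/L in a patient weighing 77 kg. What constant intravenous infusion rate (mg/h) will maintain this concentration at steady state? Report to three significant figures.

24.9 mg/h

CL = 1.89 mL/min/kg × 77 kg = 145.5 mL/min = 145.5 × 60/1000 = 8.730 L/h
At steady state, infusion rate equals elimination rate: rate in = CL × Css.
Rate = CL × Css = 8.730 × 2.85 = 24.88 mg/h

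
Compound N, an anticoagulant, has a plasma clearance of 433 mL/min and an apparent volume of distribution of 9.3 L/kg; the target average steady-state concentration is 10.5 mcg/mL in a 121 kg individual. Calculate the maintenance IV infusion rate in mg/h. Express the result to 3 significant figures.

Convert clearance: 433 mL/min × 60 min/h ÷ 1000 mL/L = 25.98 L/h
Vd does not affect the maintenance rate; only clearance governs steady-state input.
Rate = CL × Css = 25.98 × 10.5 = 272.8 mg/h

273 mg/h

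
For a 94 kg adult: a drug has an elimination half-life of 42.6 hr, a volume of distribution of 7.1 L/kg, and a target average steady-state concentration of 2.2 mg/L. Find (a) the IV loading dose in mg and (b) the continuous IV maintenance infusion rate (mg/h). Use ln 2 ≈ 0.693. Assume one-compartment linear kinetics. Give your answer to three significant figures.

Total Vd = 7.1 × 94 = 667.4 L
LD = Vd × C = 667.4 × 2.2 = 1468 mg
CL = 0.693 × Vd / t½ = 0.693 × 667.4 / 42.6 = 10.86 L/h
Infusion rate = CL × Css = 10.86 × 2.2 = 23.89 mg/h

(a) 1470 mg; (b) 23.9 mg/h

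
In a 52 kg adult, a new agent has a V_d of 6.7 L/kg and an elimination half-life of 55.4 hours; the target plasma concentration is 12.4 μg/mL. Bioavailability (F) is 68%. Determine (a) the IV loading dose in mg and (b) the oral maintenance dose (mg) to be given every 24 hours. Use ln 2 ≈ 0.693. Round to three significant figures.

Total Vd = 6.7 × 52 = 348.4 L
LD = Vd × C = 348.4 × 12.4 = 4320 mg
CL = 0.693 × Vd / t½ = 0.693 × 348.4 / 55.4 = 4.358 L/h
D = CL × Css × τ / F = 4.358 × 12.4 × 24 / 0.68 = 1907 mg

(a) 4320 mg; (b) 1910 mg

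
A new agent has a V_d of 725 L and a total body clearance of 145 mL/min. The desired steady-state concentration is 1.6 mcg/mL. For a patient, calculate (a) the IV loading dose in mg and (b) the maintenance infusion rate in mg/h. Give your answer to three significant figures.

(a) 1160 mg; (b) 13.9 mg/h

LD = Vd · C_target = 725.0 × 1.6 = 1160 mg
Convert clearance: 145 mL/min × 60 min/h ÷ 1000 mL/L = 8.700 L/h
Infusion rate = 8.700 L/h × 1.6 mg/L = 13.92 mg/h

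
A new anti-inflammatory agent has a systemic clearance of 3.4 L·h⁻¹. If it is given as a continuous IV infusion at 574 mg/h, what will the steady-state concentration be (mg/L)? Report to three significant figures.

169 mg/L

Css = rate / CL = 574 / 3.400 = 168.8 mg/L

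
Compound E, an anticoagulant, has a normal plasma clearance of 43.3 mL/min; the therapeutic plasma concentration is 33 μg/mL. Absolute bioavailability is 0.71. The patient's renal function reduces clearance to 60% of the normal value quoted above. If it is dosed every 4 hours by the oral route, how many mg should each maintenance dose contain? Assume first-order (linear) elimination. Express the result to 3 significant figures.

CL = 43.3 mL/min × 60/1000 = 2.598 L/h
Patient clearance = 0.6 × 2.598 = 1.559 L/h
D = CL × Css × τ / F = 1.559 × 33 × 4 / 0.71 = 289.8 mg

290 mg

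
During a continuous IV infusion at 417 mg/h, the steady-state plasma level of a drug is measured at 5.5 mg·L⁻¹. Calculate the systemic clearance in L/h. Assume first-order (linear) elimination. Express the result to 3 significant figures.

At steady state, infusion rate = CL × Css, so CL = rate / Css.
CL = 417 / 5.5 = 75.82 L/h

75.8 L/h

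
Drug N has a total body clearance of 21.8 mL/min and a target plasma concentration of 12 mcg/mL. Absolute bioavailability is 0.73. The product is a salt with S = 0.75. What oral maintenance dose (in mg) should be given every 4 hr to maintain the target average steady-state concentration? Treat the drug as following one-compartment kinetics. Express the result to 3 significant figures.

CL = 21.8 mL/min = 21.8 × 0.06 = 1.308 L/h
At steady state, dose per interval replaces the amount cleared in that interval: F·S·D/τ = CL·Css.
D = CL × Css × τ / F / S = 1.308 × 12 × 4 / 0.73 / 0.75 = 114.7 mg

115 mg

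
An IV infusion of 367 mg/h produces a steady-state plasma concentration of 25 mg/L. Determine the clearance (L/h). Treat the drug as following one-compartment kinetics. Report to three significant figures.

At steady state, infusion rate = CL × Css, so CL = rate / Css.
CL = 367 / 25 = 14.68 L/h

14.7 L/h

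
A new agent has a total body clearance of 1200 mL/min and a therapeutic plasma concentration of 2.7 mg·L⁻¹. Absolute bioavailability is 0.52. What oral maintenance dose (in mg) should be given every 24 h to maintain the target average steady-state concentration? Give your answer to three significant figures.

8970 mg

CL = 1200 mL/min = 1200 × 0.06 = 72.00 L/h
D = CL × Css × τ / F = 72.00 × 2.7 × 24 / 0.52 = 8972 mg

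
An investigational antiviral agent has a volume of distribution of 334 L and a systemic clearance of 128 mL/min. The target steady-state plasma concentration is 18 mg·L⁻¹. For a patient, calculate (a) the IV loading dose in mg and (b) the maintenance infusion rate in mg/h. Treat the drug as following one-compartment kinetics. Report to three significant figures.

LD = Vd · C_target = 334.0 × 18 = 6012 mg
CL = 128 mL/min = 128 × 0.06 = 7.680 L/h
Infusion rate = 7.680 L/h × 18 mg/L = 138.2 mg/h

(a) 6010 mg; (b) 138 mg/h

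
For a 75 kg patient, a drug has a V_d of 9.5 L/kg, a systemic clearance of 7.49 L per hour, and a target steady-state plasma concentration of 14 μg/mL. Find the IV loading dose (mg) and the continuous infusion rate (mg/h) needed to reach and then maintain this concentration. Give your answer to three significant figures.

(a) 9980 mg; (b) 105 mg/h

Total Vd = 9.5 × 75 = 712.5 L
Loading: fill Vd to C_target → 712.5 L × 14 mg/L = 9975 mg
Maintenance: replace elimination → rate = CL × Css = 7.490 × 14 = 104.9 mg/h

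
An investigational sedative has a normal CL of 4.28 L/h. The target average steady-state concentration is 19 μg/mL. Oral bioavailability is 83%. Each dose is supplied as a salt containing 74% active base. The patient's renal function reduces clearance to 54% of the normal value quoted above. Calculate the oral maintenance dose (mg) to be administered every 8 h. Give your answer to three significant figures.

Patient clearance = 0.54 × 4.280 = 2.311 L/h
D = CL × Css × τ / F / S = 2.311 × 19 × 8 / 0.83 / 0.74 = 571.9 mg

572 mg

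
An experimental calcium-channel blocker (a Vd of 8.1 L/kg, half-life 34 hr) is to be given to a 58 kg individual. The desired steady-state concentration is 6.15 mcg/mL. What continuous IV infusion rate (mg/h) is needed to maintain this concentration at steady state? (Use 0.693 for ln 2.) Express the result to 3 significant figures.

58.9 mg/h

Total Vd = 8.1 × 58 = 469.8 L
k = 0.693/34 = 0.02038 h⁻¹, so CL = k·Vd = 0.02038 × 469.8 = 9.575 L/h
Infusion rate = CL × Css = 9.575 × 6.15 = 58.89 mg/h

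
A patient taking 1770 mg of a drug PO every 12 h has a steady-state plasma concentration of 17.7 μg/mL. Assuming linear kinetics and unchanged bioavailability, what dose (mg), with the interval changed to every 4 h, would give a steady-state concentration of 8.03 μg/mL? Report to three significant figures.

For first-order elimination, Css ∝ F·D/(CL·τ); F and CL are unchanged, so Css ∝ D/τ.
D₂ = D₁ × (Css,target / Css,current) × (τ₂/τ₁) = 1770 × (8.03/17.7) × (4/12) = 267.7 mg

268 mg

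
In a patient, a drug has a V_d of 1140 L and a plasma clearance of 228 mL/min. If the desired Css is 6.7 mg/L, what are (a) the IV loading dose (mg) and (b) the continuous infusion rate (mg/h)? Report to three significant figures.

(a) 7640 mg; (b) 91.7 mg/h

LD = Vd · C_target = 1140 × 6.7 = 7638 mg
CL = 228 mL/min × 60/1000 = 13.68 L/h
Infusion rate = 13.68 L/h × 6.7 mg/L = 91.66 mg/h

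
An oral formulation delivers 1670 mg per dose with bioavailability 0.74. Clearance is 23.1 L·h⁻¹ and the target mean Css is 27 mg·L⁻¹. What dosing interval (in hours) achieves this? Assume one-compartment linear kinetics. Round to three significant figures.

1.98 h

F·D/τ = CL·Css → τ = F·D / (CL·Css).
τ = 0.74 × 1670 / (23.1 × 27) = 1.981 h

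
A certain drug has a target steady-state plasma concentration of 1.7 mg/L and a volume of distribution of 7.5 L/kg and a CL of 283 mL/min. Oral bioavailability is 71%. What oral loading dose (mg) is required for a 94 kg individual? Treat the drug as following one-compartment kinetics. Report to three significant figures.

Vd(total) = 94 kg × 7.5 L/kg = 705.0 L
LD = Vd × C / F = 705.0 × 1.700 / 0.71 = 1688 mg

1690 mg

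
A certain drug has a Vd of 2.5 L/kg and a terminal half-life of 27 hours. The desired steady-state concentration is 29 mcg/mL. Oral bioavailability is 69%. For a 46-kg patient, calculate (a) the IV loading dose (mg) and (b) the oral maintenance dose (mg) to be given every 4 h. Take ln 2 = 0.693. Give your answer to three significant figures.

(a) 3340 mg; (b) 496 mg

Total Vd = 2.5 × 46 = 115.0 L
LD = Vd × C = 115.0 × 29 = 3335 mg
CL = 0.693 × Vd / t½ = 0.693 × 115.0 / 27 = 2.952 L/h
D = CL × Css × τ / F = 2.952 × 29 × 4 / 0.69 = 496.3 mg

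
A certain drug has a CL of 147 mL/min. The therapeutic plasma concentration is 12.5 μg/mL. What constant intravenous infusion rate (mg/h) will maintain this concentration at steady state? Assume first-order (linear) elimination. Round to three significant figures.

110 mg/h

CL = 147 mL/min = 147 × 0.06 = 8.820 L/h
At steady state, infusion rate equals elimination rate: rate in = CL × Css.
R₀ = 8.820 × 12.5 = 110.3 mg/h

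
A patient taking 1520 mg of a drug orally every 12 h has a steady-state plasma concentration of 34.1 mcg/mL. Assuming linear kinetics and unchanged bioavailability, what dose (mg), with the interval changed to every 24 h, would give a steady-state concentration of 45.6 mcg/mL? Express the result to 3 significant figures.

4070 mg

For first-order elimination, Css ∝ F·D/(CL·τ); F and CL are unchanged, so Css ∝ D/τ.
D₂ = D₁ × (Css,target / Css,current) × (τ₂/τ₁) = 1520 × (45.6/34.1) × (24/12) = 4065 mg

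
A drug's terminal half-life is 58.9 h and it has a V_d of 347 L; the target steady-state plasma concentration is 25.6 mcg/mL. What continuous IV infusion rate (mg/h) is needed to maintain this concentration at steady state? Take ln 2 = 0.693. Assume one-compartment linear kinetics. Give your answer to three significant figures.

CL = 0.693 × Vd / t½ = 0.693 × 347.0 / 58.9 = 4.083 L/h
Infusion rate = CL × Css = 4.083 × 25.6 = 104.5 mg/h

105 mg/h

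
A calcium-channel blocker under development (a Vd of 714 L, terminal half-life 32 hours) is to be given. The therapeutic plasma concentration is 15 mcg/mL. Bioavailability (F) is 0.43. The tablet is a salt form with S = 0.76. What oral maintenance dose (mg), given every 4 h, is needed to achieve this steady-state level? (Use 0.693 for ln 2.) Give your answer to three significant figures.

CL = ln 2 · Vd / t½ = 0.693 × 714.0 / 32 = 15.46 L/h
D = CL × Css × τ / F / S = 15.46 × 15 × 4 / 0.43 / 0.76 = 2838 mg

2840 mg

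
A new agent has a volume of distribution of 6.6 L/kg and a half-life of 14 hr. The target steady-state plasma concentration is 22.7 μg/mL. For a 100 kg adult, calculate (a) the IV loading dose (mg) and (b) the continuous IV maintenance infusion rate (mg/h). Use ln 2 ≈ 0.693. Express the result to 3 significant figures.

(a) 15000 mg; (b) 742 mg/h

Vd = 6.6 L/kg × 100 kg = 660.0 L
LD = Vd × C = 660.0 × 22.7 = 14980 mg
CL = 0.693 × Vd / t½ = 0.693 × 660.0 / 14 = 32.67 L/h
Infusion rate = CL × Css = 32.67 × 22.7 = 741.6 mg/h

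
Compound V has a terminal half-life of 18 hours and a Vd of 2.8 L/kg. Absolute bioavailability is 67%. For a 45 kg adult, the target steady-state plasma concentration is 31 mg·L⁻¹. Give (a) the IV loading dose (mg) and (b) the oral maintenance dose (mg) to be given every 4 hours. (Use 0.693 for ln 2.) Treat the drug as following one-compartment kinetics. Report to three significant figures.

Vd = 2.8 L/kg × 45 kg = 126.0 L
LD = Vd × C = 126.0 × 31 = 3906 mg
CL = 0.693 × Vd / t½ = 0.693 × 126.0 / 18 = 4.851 L/h
D = CL × Css × τ / F = 4.851 × 31 × 4 / 0.67 = 897.8 mg

(a) 3910 mg; (b) 898 mg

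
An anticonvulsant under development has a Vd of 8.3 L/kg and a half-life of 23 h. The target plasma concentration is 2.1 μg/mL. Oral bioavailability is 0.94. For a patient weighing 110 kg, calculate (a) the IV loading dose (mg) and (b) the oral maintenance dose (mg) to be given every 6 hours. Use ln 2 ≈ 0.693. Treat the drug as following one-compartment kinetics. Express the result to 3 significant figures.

(a) 1920 mg; (b) 369 mg

Vd(total) = 110 kg × 8.3 L/kg = 913.0 L
LD = Vd × C = 913.0 × 2.1 = 1917 mg
CL = 0.693 × Vd / t½ = 0.693 × 913.0 / 23 = 27.51 L/h
D = CL × Css × τ / F = 27.51 × 2.1 × 6 / 0.94 = 368.8 mg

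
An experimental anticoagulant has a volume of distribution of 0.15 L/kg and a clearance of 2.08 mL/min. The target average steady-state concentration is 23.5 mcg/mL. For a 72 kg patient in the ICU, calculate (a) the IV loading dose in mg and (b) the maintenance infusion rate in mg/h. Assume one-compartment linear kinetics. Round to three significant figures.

(a) 254 mg; (b) 2.93 mg/h

Total Vd = 0.15 × 72 = 10.80 L
Loading dose = Vd × C = 10.80 × 23.5 = 253.8 mg
CL = 2.08 mL/min × 60/1000 = 0.1248 L/h
Infusion rate = 0.1248 L/h × 23.5 mg/L = 2.933 mg/h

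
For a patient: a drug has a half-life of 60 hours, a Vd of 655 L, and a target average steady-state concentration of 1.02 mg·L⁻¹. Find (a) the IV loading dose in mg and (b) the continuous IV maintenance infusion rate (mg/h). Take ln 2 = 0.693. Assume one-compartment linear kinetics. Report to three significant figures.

(a) 668 mg; (b) 7.72 mg/h

LD = Vd × C = 655.0 × 1.02 = 668.1 mg
CL = 0.693 × Vd / t½ = 0.693 × 655.0 / 60 = 7.565 L/h
Infusion rate = CL × Css = 7.565 × 1.02 = 7.716 mg/h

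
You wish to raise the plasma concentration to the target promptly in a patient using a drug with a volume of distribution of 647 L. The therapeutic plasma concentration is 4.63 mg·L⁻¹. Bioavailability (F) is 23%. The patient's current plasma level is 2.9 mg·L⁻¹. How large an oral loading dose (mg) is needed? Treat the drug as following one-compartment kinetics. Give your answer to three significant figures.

The loading dose fills Vd to the target concentration.
Concentration deficit ΔC = 4.63 − 2.9 = 1.730 mg/L
LD = Vd × ΔC / F = 647.0 × 1.730 / 0.23 = 4867 mg

4870 mg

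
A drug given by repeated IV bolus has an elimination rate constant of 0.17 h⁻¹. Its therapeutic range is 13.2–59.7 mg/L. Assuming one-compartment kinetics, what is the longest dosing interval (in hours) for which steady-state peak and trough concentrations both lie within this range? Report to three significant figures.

Between IV bolus doses, concentration decays as C = C₀·e^(−kτ), so C_peak/C_trough = e^(kτ).
τ_max = ln(C_peak/C_trough) / k = ln(59.7/13.2) / 0.1700 = 1.509 / 0.1700 = 8.876 h

8.88 h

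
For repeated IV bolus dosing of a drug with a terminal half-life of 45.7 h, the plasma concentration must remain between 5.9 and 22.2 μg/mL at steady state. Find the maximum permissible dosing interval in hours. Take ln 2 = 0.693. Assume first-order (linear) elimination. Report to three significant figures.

87.4 h

k = 0.693 / t½ = 0.693 / 45.7 = 0.01516 h⁻¹
Between IV bolus doses, concentration decays as C = C₀·e^(−kτ), so C_peak/C_trough = e^(kτ).
τ_max = ln(C_peak/C_trough) / k = ln(22.2/5.9) / 0.01516 = 1.325 / 0.01516 = 87.40 h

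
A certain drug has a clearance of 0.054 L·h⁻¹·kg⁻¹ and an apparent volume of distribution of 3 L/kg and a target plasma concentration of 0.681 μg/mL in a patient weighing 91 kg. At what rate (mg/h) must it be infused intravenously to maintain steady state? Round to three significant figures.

CL = 0.054 L·h⁻¹·kg⁻¹ × 91 kg = 4.914 L/h
Infusion rate = CL · Css = 4.914 L/h × 0.681 mg/L = 3.346 mg/h

3.35 mg/h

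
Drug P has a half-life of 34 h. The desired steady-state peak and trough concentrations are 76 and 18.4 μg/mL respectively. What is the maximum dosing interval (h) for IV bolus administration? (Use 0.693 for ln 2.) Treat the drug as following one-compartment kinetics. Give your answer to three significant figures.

69.6 h

k = 0.693 / t½ = 0.693 / 34 = 0.02038 h⁻¹
Between IV bolus doses, concentration decays as C = C₀·e^(−kτ), so C_peak/C_trough = e^(kτ).
τ_max = ln(C_peak/C_trough) / k = ln(76/18.4) / 0.02038 = 1.418 / 0.02038 = 69.58 h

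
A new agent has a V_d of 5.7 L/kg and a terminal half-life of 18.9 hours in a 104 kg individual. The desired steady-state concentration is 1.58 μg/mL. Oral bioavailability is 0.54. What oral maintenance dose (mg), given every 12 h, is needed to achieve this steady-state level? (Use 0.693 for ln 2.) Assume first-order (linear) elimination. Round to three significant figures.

763 mg

Total Vd = 5.7 × 104 = 592.8 L
CL = 0.693 × Vd / t½ = 0.693 × 592.8 / 18.9 = 21.74 L/h
D = CL × Css × τ / F = 21.74 × 1.58 × 12 / 0.54 = 763.3 mg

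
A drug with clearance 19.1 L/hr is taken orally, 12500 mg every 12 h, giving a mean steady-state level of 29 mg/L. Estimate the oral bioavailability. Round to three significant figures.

0.532

F·D/τ = CL·Css at steady state → F = CL·Css·τ / D.
F = 19.1 × 29 × 12 / 12500 = 0.532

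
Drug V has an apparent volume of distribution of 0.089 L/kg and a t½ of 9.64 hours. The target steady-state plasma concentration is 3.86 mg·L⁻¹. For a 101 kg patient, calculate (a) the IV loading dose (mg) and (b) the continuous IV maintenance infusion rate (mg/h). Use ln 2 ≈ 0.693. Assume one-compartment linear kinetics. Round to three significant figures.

Total Vd = 0.089 × 101 = 8.989 L
LD = Vd × C = 8.989 × 3.86 = 34.70 mg
CL = 0.693 × Vd / t½ = 0.693 × 8.989 / 9.64 = 0.6462 L/h
Infusion rate = CL × Css = 0.6462 × 3.86 = 2.494 mg/h

(a) 34.7 mg; (b) 2.49 mg/h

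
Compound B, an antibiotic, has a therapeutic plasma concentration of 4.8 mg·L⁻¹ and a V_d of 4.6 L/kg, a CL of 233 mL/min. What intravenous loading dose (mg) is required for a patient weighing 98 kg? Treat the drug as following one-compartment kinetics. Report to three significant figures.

2160 mg

Vd = 4.6 L/kg × 98 kg = 450.8 L
LD is governed by Vd — clearance does not enter the loading-dose calculation.
LD = Vd × C = 450.8 × 4.800 = 2164 mg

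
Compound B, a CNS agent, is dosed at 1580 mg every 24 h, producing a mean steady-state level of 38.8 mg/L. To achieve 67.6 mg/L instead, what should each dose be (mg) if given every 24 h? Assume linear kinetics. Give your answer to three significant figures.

For first-order elimination, Css ∝ F·D/(CL·τ); F and CL are unchanged, so Css ∝ D/τ.
D₂ = D₁ × (Css,target / Css,current) = 1580 × 67.6/38.8 = 2753 mg

2750 mg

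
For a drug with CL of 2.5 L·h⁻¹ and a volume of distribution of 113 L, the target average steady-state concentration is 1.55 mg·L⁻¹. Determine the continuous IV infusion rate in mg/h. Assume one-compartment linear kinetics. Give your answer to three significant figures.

3.88 mg/h

Rate = CL × Css = 2.500 × 1.55 = 3.875 mg/h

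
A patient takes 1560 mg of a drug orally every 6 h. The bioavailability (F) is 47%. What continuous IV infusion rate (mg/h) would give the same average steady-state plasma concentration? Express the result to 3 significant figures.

Equivalent systemic input: infusion rate = F·D/τ.
Rate = 0.47 × 1560 / 6 = 122.2 mg/h

122 mg/h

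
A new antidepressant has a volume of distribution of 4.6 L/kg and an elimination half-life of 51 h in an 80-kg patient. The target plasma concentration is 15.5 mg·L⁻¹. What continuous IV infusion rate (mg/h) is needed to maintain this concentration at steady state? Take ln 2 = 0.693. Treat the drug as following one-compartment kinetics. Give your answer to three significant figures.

77.5 mg/h

Vd = 4.6 L/kg × 80 kg = 368.0 L
CL = ln 2 · Vd / t½ = 0.693 × 368.0 / 51 = 5.000 L/h
Infusion rate = CL × Css = 5.000 × 15.5 = 77.50 mg/h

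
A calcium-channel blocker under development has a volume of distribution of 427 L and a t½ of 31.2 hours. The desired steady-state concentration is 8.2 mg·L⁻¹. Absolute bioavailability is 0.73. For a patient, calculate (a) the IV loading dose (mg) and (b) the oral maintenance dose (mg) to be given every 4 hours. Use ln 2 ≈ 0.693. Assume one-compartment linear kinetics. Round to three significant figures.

LD = Vd × C = 427.0 × 8.2 = 3501 mg
CL = 0.693 × Vd / t½ = 0.693 × 427.0 / 31.2 = 9.484 L/h
D = CL × Css × τ / F = 9.484 × 8.2 × 4 / 0.73 = 426.1 mg

(a) 3500 mg; (b) 426 mg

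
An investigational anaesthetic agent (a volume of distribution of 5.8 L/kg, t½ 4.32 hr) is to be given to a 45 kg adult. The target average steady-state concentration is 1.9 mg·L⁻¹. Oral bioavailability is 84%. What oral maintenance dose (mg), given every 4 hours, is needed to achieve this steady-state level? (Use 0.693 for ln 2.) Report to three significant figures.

Vd(total) = 45 kg × 5.8 L/kg = 261.0 L
CL = 0.693 × Vd / t½ = 0.693 × 261.0 / 4.32 = 41.87 L/h
D = CL × Css × τ / F = 41.87 × 1.9 × 4 / 0.84 = 378.8 mg

379 mg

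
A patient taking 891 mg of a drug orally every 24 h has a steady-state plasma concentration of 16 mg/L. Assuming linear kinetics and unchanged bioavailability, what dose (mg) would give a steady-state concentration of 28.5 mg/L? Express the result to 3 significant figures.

1590 mg

For first-order elimination, Css ∝ F·D/(CL·τ); F and CL are unchanged, so Css ∝ D/τ.
D₂ = D₁ × (Css,target / Css,current) = 891 × 28.5/16 = 1587 mg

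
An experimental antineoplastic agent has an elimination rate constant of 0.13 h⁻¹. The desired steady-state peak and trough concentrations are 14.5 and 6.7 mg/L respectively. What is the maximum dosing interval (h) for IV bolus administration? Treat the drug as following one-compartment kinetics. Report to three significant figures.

5.94 h

Between IV bolus doses, concentration decays as C = C₀·e^(−kτ), so C_peak/C_trough = e^(kτ).
τ_max = ln(C_peak/C_trough) / k = ln(14.5/6.7) / 0.1300 = 0.7720 / 0.1300 = 5.938 h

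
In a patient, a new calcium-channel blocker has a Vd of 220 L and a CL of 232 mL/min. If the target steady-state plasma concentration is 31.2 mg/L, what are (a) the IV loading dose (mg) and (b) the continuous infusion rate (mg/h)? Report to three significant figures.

(a) 6860 mg; (b) 434 mg/h

Loading dose = Vd × C = 220.0 × 31.2 = 6864 mg
Convert clearance: 232 mL/min × 60 min/h ÷ 1000 mL/L = 13.92 L/h
Maintenance infusion rate = CL × Css = 13.92 × 31.2 = 434.3 mg/h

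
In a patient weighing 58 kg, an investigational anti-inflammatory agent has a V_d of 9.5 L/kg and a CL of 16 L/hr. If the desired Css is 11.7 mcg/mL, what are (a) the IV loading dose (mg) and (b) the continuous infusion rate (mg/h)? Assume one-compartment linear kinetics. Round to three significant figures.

Vd = 9.5 L/kg × 58 kg = 551.0 L
Loading dose = Vd × C = 551.0 × 11.7 = 6447 mg
Maintenance infusion rate = CL × Css = 16.00 × 11.7 = 187.2 mg/h

(a) 6450 mg; (b) 187 mg/h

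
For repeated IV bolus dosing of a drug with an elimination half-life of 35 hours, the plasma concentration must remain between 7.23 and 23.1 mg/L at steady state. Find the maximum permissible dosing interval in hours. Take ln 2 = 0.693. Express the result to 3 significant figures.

k = 0.693 / t½ = 0.693 / 35 = 0.01980 h⁻¹
Between IV bolus doses, concentration decays as C = C₀·e^(−kτ), so C_peak/C_trough = e^(kτ).
τ_max = ln(C_peak/C_trough) / k = ln(23.1/7.23) / 0.01980 = 1.162 / 0.01980 = 58.69 h

58.7 h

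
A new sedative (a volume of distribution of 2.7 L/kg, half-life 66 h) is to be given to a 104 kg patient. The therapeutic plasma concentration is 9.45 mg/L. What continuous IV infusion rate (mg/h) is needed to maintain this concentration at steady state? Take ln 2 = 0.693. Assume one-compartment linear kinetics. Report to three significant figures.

27.9 mg/h

Vd = 2.7 L/kg × 104 kg = 280.8 L
k = 0.693/66 = 0.01050 h⁻¹, so CL = k·Vd = 0.01050 × 280.8 = 2.948 L/h
Infusion rate = CL × Css = 2.948 × 9.45 = 27.86 mg/h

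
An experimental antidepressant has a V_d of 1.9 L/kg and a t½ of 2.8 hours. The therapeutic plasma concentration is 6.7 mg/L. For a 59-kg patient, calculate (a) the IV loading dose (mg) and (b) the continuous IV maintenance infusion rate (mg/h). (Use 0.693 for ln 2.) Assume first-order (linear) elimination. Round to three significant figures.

Total Vd = 1.9 × 59 = 112.1 L
LD = Vd × C = 112.1 × 6.7 = 751.1 mg
CL = 0.693 × Vd / t½ = 0.693 × 112.1 / 2.8 = 27.74 L/h
Infusion rate = CL × Css = 27.74 × 6.7 = 185.9 mg/h

(a) 751 mg; (b) 186 mg/h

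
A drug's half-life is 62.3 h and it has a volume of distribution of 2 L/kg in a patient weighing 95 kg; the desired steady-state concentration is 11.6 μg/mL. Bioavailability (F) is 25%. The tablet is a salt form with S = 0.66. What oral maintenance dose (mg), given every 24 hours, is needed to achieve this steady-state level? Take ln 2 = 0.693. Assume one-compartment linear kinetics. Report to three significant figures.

Total Vd = 2 × 95 = 190.0 L
CL = ln 2 · Vd / t½ = 0.693 × 190.0 / 62.3 = 2.113 L/h
D = CL × Css × τ / F / S = 2.113 × 11.6 × 24 / 0.25 / 0.66 = 3565 mg

3570 mg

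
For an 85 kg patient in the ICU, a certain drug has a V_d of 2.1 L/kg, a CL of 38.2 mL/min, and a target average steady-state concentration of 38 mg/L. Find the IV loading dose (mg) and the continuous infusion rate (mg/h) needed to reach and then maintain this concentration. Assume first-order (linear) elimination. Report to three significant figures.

Total Vd = 2.1 × 85 = 178.5 L
Loading: fill Vd to C_target → 178.5 L × 38 mg/L = 6783 mg
CL = 38.2 mL/min × 60/1000 = 2.292 L/h
Infusion rate = 2.292 L/h × 38 mg/L = 87.10 mg/h

(a) 6780 mg; (b) 87.1 mg/h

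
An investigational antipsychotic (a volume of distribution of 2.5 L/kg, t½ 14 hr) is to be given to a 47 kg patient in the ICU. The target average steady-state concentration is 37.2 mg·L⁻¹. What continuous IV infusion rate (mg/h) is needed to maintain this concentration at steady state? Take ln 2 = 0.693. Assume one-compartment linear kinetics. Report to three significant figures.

Total Vd = 2.5 × 47 = 117.5 L
CL = ln 2 · Vd / t½ = 0.693 × 117.5 / 14 = 5.816 L/h
Infusion rate = CL × Css = 5.816 × 37.2 = 216.4 mg/h

216 mg/h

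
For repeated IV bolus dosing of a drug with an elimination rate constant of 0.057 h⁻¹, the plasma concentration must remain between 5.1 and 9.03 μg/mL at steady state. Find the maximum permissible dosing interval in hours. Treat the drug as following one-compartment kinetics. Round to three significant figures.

Between IV bolus doses, concentration decays as C = C₀·e^(−kτ), so C_peak/C_trough = e^(kτ).
τ_max = ln(C_peak/C_trough) / k = ln(9.03/5.1) / 0.05700 = 0.5713 / 0.05700 = 10.02 h

10.0 h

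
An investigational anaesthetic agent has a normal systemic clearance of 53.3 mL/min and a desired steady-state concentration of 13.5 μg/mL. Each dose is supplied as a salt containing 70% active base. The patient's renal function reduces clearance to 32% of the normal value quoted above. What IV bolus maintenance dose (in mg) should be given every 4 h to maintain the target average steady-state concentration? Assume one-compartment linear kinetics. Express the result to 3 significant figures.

78.9 mg

CL = 53.3 mL/min × 60/1000 = 3.198 L/h
Patient clearance = 0.32 × 3.198 = 1.023 L/h
D = CL × Css × τ / S = 1.023 × 13.5 × 4 / 0.7 = 78.92 mg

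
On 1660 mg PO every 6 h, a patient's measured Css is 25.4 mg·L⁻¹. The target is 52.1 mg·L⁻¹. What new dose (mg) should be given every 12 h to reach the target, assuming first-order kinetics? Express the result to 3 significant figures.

6810 mg

With linear kinetics, Css is proportional to dose rate (D/τ) at fixed clearance.
D₂ = D₁ × (Css,target / Css,current) × (τ₂/τ₁) = 1660 × (52.1/25.4) × (12/6) = 6810 mg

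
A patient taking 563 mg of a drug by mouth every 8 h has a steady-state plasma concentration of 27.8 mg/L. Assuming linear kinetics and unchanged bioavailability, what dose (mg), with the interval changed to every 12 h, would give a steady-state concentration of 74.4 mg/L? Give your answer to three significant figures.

For first-order elimination, Css ∝ F·D/(CL·τ); F and CL are unchanged, so Css ∝ D/τ.
D₂ = D₁ × (Css,target / Css,current) × (τ₂/τ₁) = 563 × (74.4/27.8) × (12/8) = 2260 mg

2260 mg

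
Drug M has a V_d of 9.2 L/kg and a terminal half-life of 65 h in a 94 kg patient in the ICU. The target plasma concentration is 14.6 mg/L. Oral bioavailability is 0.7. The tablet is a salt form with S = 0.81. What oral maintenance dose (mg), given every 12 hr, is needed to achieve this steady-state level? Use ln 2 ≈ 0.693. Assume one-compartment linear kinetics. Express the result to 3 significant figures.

2850 mg

Vd = 9.2 L/kg × 94 kg = 864.8 L
k = 0.693/65 = 0.01066 h⁻¹, so CL = k·Vd = 0.01066 × 864.8 = 9.219 L/h
D = CL × Css × τ / F / S = 9.219 × 14.6 × 12 / 0.7 / 0.81 = 2849 mg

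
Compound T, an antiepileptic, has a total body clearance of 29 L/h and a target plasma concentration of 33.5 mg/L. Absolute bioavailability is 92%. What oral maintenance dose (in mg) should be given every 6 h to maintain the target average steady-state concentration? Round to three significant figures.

6340 mg

D = CL × Css × τ / F = 29.00 × 33.5 × 6 / 0.92 = 6336 mg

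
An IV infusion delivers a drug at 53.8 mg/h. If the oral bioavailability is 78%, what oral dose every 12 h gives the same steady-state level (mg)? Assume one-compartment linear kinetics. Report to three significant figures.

To maintain the same Css, the systemic dosing rate must be unchanged: F·D/τ = infusion rate.
D = rate × τ / F = 53.8 × 12 / 0.78 = 827.7 mg

828 mg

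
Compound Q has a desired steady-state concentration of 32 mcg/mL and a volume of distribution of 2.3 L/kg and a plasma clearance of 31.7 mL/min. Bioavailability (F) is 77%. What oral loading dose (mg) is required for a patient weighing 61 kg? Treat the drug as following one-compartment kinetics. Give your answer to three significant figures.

5830 mg

Total Vd = 2.3 × 61 = 140.3 L
LD = Vd × C / F = 140.3 × 32.00 / 0.77 = 5831 mg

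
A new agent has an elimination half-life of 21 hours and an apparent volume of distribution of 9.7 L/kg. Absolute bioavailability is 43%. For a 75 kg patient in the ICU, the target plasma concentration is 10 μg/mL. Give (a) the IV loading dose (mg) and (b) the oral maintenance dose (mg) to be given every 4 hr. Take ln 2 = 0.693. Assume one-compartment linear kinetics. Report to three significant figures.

Vd = 9.7 L/kg × 75 kg = 727.5 L
LD = Vd × C = 727.5 × 10 = 7275 mg
CL = 0.693 × Vd / t½ = 0.693 × 727.5 / 21 = 24.01 L/h
D = CL × Css × τ / F = 24.01 × 10 × 4 / 0.43 = 2233 mg

(a) 7280 mg; (b) 2230 mg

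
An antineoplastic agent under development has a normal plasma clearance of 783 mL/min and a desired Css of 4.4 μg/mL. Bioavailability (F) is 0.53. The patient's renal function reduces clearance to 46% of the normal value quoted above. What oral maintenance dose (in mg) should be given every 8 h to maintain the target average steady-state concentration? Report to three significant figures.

CL = 783 mL/min × 60/1000 = 46.98 L/h
Patient clearance = 0.46 × 46.98 = 21.61 L/h
D = CL × Css × τ / F = 21.61 × 4.4 × 8 / 0.53 = 1435 mg

1440 mg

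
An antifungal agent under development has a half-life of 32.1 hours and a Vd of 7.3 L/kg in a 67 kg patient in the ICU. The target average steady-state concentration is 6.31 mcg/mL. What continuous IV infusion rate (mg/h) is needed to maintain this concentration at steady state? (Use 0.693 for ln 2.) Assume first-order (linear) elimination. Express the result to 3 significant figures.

Total Vd = 7.3 × 67 = 489.1 L
k = 0.693/32.1 = 0.02159 h⁻¹, so CL = k·Vd = 0.02159 × 489.1 = 10.56 L/h
Infusion rate = CL × Css = 10.56 × 6.31 = 66.63 mg/h

66.6 mg/h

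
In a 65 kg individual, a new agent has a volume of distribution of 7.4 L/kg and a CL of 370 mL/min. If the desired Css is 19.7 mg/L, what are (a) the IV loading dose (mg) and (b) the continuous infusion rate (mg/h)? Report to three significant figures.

Vd = 7.4 L/kg × 65 kg = 481.0 L
Loading: fill Vd to C_target → 481.0 L × 19.7 mg/L = 9476 mg
CL = 370 mL/min × 60/1000 = 22.20 L/h
Maintenance: replace elimination → rate = CL × Css = 22.20 × 19.7 = 437.3 mg/h

(a) 9480 mg; (b) 437 mg/h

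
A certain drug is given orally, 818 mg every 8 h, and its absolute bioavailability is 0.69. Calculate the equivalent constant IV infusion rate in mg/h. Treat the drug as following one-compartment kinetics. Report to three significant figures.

70.6 mg/h

Equivalent systemic input: infusion rate = F·D/τ.
Rate = 0.69 × 818 / 8 = 70.55 mg/h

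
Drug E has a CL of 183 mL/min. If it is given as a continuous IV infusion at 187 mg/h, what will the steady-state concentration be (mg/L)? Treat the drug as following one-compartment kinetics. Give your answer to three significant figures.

17.0 mg/L

CL = 183 mL/min = 183 × 0.06 = 10.98 L/h
Css = rate / CL = 187 / 10.98 = 17.03 mg/L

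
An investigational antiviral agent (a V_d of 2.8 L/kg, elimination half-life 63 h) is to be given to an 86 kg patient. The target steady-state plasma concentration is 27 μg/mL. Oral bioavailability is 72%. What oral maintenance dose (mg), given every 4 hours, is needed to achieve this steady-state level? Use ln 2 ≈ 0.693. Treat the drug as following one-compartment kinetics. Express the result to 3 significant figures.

Vd = 2.8 L/kg × 86 kg = 240.8 L
k = 0.693/63 = 0.01100 h⁻¹, so CL = k·Vd = 0.01100 × 240.8 = 2.649 L/h
D = CL × Css × τ / F = 2.649 × 27 × 4 / 0.72 = 397.4 mg

397 mg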